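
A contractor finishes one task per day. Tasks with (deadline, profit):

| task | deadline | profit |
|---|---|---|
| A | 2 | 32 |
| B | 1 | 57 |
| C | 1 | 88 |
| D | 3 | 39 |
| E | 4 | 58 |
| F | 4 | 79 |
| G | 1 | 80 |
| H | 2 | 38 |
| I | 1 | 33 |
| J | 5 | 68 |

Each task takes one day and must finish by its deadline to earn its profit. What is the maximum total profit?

332

By profit: C(d1,88), G(d1,80), F(d4,79), J(d5,68), E(d4,58), B(d1,57), D(d3,39), H(d2,38), I(d1,33), A(d2,32)
C→slot 1; G skipped; F→slot 4; J→slot 5; E→slot 3; B skipped; D→slot 2; H skipped; I skipped; A skipped.
Profit = 88 + 39 + 58 + 79 + 68 = 332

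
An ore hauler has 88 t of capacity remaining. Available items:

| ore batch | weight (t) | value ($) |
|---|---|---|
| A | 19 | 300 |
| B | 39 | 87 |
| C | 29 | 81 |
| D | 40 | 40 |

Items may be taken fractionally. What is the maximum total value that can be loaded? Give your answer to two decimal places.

469.00

Sort by value per unit weight and fill in that order.
Ratios (sorted): A 15.79, C 2.79, B 2.23, D 1.00
take A (19 @ 300); take C (29 @ 81); take B (39 @ 87); take 1/40 of D → 1.00. Capacity used 88/88.
Total value = 469.00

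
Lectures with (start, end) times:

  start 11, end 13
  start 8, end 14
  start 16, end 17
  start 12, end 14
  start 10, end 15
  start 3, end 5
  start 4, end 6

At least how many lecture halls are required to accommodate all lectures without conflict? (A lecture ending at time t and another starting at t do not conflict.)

4

Count concurrent intervals with a sweep; the peak is the room count.
starts: [3, 4, 8, 10, 11, 12, 16]
ends:   [5, 6, 13, 14, 14, 15, 17]
s3→1 s4→2 e5→1 e6→0 s8→1 s10→2 s11→3 s12→4  — peak 4.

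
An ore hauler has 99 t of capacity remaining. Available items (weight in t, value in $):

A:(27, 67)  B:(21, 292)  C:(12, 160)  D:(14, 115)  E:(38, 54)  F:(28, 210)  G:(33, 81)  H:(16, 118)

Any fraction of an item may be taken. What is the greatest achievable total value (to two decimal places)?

914.85

Sort by value per unit weight and fill in that order.
Order: B (292/21=13.90) > C (160/12=13.33) > D (115/14=8.21) > F (210/28=7.50) > H (118/16=7.38) > A (67/27=2.48) > G (81/33=2.45) > E (54/38=1.42)
Fill: take B (21 @ 292) → take C (12 @ 160) → take D (14 @ 115) → take F (28 @ 210) → take H (16 @ 118) → take 8/27 of A → 19.85; 99/99 used.
Total value = 914.85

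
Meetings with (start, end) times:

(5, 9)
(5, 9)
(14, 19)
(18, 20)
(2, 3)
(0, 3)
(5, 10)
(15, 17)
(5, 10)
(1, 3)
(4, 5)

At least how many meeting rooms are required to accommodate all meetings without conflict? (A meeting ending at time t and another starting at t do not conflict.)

4

The answer is the maximum number of intervals overlapping at any instant.
Events (time:±→running): 0:+→1 1:+→2 2:+→3 3:-→2 3:-→1 3:-→0 4:+→1 5:-→0 5:+→1 5:+→2 5:+→3 5:+→4 … peak 4.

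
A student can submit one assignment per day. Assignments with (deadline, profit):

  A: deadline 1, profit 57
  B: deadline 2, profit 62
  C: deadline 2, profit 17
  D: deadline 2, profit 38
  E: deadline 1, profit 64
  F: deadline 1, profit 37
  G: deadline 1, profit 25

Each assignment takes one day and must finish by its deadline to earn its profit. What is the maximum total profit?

126

Profit order: E=64 B=62 A=57 D=38 F=37 G=25 C=17
Assign: E→slot 1, B→slot 2, A skipped, D skipped, F skipped, G skipped, C skipped.
Slots: [1:E] [2:B]
Profit = 64 + 62 = 126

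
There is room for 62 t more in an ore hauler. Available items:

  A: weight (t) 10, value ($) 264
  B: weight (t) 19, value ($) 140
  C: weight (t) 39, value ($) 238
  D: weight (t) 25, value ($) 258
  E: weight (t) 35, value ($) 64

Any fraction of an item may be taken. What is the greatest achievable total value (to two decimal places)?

Sort by value per unit weight and fill in that order.
Order: A (264/10=26.40) > D (258/25=10.32) > B (140/19=7.37) > C (238/39=6.10) > E (64/35=1.83)
Fill: take A (10 @ 264) → take D (25 @ 258) → take B (19 @ 140) → take 8/39 of C → 48.82; 62/62 used.
Total value = 710.82

710.82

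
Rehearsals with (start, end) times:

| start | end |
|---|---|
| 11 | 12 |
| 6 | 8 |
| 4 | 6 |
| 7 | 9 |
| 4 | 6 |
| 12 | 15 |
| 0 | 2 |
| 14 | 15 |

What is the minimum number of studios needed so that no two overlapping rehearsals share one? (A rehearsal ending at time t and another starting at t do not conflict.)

2

Events (time:±→running): 0:+→1 2:-→0 4:+→1 4:+→2 … peak 2.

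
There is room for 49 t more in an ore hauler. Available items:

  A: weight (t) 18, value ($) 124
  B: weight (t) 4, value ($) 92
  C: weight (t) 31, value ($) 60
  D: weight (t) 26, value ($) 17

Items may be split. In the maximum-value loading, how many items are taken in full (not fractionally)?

2

Order: B (92/4=23.00) > A (124/18=6.89) > C (60/31=1.94) > D (17/26=0.65)
Fill: take B (4 @ 92) → take A (18 @ 124) → take 27/31 of C → 52.26; 49/49 used.
2 item(s) taken whole; one partial (take 27/31 of C).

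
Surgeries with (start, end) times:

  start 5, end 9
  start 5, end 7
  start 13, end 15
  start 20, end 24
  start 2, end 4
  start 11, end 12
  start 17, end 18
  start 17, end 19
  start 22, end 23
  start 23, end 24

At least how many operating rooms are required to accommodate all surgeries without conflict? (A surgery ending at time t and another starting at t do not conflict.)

Events (time:±→running): 2:+→1 4:-→0 5:+→1 5:+→2 … peak 2.

2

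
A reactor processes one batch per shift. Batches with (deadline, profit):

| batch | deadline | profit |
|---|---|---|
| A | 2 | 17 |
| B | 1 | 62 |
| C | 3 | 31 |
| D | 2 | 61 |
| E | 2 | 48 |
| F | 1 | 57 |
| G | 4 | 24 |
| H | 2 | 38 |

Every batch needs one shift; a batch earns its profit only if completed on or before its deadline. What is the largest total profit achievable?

Take jobs in profit order; each goes to the latest open slot no later than its deadline.
By profit: B(d1,62), D(d2,61), F(d1,57), E(d2,48), H(d2,38), C(d3,31), G(d4,24), A(d2,17)
B→slot 1; D→slot 2; F skipped; E skipped; H skipped; C→slot 3; G→slot 4; A skipped.
Profit = 62 + 61 + 31 + 24 = 178

178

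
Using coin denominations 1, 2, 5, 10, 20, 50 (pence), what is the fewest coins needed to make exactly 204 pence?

6

Use the largest denomination that fits, subtract, and repeat.
204 − 4×50→4 − 2×2→0
Total coins = 4 + 2 = 6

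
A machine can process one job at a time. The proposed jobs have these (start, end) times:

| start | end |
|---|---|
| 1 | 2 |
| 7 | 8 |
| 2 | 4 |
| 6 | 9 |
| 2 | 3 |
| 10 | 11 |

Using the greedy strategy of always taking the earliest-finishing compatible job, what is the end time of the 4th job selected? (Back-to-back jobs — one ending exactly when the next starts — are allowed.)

11

Order by finish time; keep every interval that doesn't clash with the previous kept one.
By end time: (1,2), (2,3), (2,4), (7,8), (6,9), (10,11).
Pick (1,2); next start ≥ 2 → (2,3); next start ≥ 3 → (7,8); next start ≥ 8 → (10,11).
Selected: (1,2) (2,3) (7,8) (10,11)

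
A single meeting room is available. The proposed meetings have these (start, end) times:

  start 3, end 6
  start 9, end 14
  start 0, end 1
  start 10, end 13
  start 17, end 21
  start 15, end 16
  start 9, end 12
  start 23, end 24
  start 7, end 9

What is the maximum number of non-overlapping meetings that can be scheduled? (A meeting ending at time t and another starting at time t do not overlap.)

7

Sorted by end: (0,1)  (3,6)  (7,9)  (9,12)  (10,13)  (9,14)  (15,16)  (17,21)  (23,24)
take (0,1); take (3,6); take (7,9); take (9,12); take (15,16); take (17,21); take (23,24).
Selected 7 meetings.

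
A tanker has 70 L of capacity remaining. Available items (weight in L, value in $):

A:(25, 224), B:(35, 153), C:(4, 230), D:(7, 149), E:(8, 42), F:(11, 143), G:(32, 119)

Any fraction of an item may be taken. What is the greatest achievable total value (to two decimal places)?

Greedy by value/weight ratio, highest first.
Ratios (sorted): C 57.50, D 21.29, F 13.00, A 8.96, E 5.25, B 4.37, G 3.72
take C (4 @ 230); take D (7 @ 149); take F (11 @ 143); take A (25 @ 224); take E (8 @ 42); take 15/35 of B → 65.57. Capacity used 70/70.
Total value = 853.57

853.57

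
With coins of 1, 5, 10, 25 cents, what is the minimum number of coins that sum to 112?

Use the largest denomination that fits, subtract, and repeat.
112 = 4×25 + 1×10 + 2×1
Total coins = 4 + 1 + 2 = 7

7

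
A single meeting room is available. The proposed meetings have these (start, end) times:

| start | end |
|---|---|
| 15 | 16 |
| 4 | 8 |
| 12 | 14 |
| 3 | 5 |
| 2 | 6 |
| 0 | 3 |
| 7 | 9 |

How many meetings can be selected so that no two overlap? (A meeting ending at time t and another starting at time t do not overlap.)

Order by finish time; keep every interval that doesn't clash with the previous kept one.
By end time: (0,3), (3,5), (2,6), (4,8), (7,9), (12,14), (15,16).
Pick (0,3); next start ≥ 3 → (3,5); next start ≥ 5 → (7,9); next start ≥ 9 → (12,14); next start ≥ 14 → (15,16).
Selected 5 meetings.

5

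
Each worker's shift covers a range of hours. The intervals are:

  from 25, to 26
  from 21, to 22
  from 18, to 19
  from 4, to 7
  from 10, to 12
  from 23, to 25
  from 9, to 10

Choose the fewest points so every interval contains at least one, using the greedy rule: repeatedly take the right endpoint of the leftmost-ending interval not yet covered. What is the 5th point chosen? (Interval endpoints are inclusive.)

25

Sort by right endpoint; whenever an interval is uncovered, place a point at its right end.
Sorted: [4,7] [9,10] [10,12] [18,19] [21,22] [23,25] [25,26]
{[4,7]} hit by 7; {[9,10],[10,12]} hit by 10; {[18,19]} hit by 19; {[21,22]} hit by 22; {[23,25],[25,26]} hit by 25.
Points: 7, 10, 19, 22, 25 (5 total).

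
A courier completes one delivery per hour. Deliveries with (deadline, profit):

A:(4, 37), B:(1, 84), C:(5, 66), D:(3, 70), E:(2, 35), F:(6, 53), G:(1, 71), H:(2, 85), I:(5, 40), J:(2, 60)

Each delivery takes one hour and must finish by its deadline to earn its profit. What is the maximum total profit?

Take jobs in profit order; each goes to the latest open slot no later than its deadline.
By profit: H(d2,85), B(d1,84), G(d1,71), D(d3,70), C(d5,66), J(d2,60), F(d6,53), I(d5,40), A(d4,37), E(d2,35)
H→slot 2; B→slot 1; G skipped; D→slot 3; C→slot 5; J skipped; F→slot 6; I→slot 4; A skipped; E skipped.
Profit = 84 + 85 + 70 + 40 + 66 + 53 = 398

398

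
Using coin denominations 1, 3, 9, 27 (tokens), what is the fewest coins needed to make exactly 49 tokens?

Use the largest denomination that fits, subtract, and repeat.
49 − 1×27→22 − 2×9→4 − 1×3→1 − 1×1→0
Total coins = 1 + 2 + 1 + 1 = 5

5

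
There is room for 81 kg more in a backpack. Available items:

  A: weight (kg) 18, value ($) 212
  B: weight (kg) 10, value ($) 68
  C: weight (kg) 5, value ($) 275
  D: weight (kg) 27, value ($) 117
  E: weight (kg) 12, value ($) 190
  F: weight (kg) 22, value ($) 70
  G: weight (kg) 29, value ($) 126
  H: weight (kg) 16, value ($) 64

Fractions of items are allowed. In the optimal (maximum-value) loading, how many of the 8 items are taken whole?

Greedy by value/weight ratio, highest first.
Order: C (275/5=55.00) > E (190/12=15.83) > A (212/18=11.78) > B (68/10=6.80) > G (126/29=4.34) > D (117/27=4.33) > H (64/16=4.00) > F (70/22=3.18)
Fill: take C (5 @ 275) → take E (12 @ 190) → take A (18 @ 212) → take B (10 @ 68) → take G (29 @ 126) → take 7/27 of D → 30.33; 81/81 used.
5 item(s) taken whole; one partial (take 7/27 of D).

5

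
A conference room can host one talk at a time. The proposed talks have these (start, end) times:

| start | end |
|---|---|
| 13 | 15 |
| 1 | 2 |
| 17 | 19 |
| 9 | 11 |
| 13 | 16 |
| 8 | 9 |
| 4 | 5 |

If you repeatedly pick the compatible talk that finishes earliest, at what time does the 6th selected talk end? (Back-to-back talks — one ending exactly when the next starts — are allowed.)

19

Sorted by end: (1,2)  (4,5)  (8,9)  (9,11)  (13,15)  (13,16)  (17,19)
take (1,2); take (4,5); take (8,9); take (9,11); take (13,15); take (17,19).
Selected: (1,2) (4,5) (8,9) (9,11) (13,15) (17,19)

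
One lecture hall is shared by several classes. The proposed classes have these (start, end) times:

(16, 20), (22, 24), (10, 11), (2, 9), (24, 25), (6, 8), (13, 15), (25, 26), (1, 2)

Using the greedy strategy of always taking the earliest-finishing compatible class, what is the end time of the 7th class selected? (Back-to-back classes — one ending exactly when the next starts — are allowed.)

25

Greedy by earliest finish: after sorting by end time, pick each interval compatible with the last pick.
By end time: (1,2), (6,8), (2,9), (10,11), (13,15), (16,20), (22,24), (24,25), (25,26).
Pick (1,2); next start ≥ 2 → (6,8); next start ≥ 8 → (10,11); next start ≥ 11 → (13,15); next start ≥ 15 → (16,20); next start ≥ 20 → (22,24); next start ≥ 24 → (24,25); next start ≥ 25 → (25,26).
Selected: (1,2) (6,8) (10,11) (13,15) (16,20) (22,24) (24,25) (25,26)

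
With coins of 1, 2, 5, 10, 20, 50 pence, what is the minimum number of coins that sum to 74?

4

74 = 1×50 + 1×20 + 2×2
Total coins = 1 + 1 + 2 = 4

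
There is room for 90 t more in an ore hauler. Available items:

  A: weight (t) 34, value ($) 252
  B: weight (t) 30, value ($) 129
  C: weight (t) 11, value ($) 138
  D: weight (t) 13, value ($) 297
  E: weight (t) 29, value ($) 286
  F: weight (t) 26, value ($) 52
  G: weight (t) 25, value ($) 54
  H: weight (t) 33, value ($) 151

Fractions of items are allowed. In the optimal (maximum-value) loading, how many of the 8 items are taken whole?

4

Order: D (297/13=22.85) > C (138/11=12.55) > E (286/29=9.86) > A (252/34=7.41) > H (151/33=4.58) > B (129/30=4.30) > G (54/25=2.16) > F (52/26=2.00)
Fill: take D (13 @ 297) → take C (11 @ 138) → take E (29 @ 286) → take A (34 @ 252) → take 3/33 of H → 13.73; 90/90 used.
4 item(s) taken whole; one partial (take 3/33 of H).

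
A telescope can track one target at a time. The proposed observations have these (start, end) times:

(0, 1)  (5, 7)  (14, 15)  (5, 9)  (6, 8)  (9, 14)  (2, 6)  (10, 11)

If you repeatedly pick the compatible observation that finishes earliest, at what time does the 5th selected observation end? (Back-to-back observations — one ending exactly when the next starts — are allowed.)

Greedy by earliest finish: after sorting by end time, pick each interval compatible with the last pick.
By end time: (0,1), (2,6), (5,7), (6,8), (5,9), (10,11), (9,14), (14,15).
Pick (0,1); next start ≥ 1 → (2,6); next start ≥ 6 → (6,8); next start ≥ 8 → (10,11); next start ≥ 11 → (14,15).
Selected: (0,1) (2,6) (6,8) (10,11) (14,15)

15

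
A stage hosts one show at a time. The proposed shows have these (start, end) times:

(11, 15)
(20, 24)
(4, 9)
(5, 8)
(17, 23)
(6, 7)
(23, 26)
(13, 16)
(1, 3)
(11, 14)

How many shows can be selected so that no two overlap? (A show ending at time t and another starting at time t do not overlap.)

Sorted by end: (1,3)  (6,7)  (5,8)  (4,9)  (11,14)  (11,15)  (13,16)  (17,23)  (20,24)  (23,26)
take (1,3); take (6,7); skip (5,8); take (11,14); skip (11,15); skip (13,16); take (17,23); skip (20,24); take (23,26).
Selected 5 shows.

5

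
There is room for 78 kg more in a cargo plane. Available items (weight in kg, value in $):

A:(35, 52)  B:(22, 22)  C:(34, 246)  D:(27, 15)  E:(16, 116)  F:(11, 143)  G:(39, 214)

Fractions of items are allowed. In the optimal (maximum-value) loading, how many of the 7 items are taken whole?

Order: F (143/11=13.00) > E (116/16=7.25) > C (246/34=7.24) > G (214/39=5.49) > A (52/35=1.49) > B (22/22=1.00) > D (15/27=0.56)
Fill: take F (11 @ 143) → take E (16 @ 116) → take C (34 @ 246) → take 17/39 of G → 93.28; 78/78 used.
3 item(s) taken whole; one partial (take 17/39 of G).

3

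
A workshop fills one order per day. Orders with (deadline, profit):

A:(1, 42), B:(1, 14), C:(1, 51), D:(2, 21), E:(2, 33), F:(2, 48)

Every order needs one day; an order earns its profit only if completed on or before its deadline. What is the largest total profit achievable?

99

Take jobs in profit order; each goes to the latest open slot no later than its deadline.
Profit order: C=51 F=48 A=42 E=33 D=21 B=14
Assign: C→slot 1, F→slot 2, A skipped, E skipped, D skipped, B skipped.
Slots: [1:C] [2:F]
Profit = 51 + 48 = 99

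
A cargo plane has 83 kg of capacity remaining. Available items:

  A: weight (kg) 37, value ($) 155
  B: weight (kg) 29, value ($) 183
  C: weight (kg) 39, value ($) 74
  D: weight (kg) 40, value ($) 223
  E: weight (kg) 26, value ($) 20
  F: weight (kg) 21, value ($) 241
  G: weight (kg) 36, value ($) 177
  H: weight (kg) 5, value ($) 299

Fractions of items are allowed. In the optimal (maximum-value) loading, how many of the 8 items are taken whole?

Ratios (sorted): H 59.80, F 11.48, B 6.31, D 5.58, G 4.92, A 4.19, C 1.90, E 0.77
take H (5 @ 299); take F (21 @ 241); take B (29 @ 183); take 28/40 of D → 156.10. Capacity used 83/83.
3 item(s) taken whole; one partial (take 28/40 of D).

3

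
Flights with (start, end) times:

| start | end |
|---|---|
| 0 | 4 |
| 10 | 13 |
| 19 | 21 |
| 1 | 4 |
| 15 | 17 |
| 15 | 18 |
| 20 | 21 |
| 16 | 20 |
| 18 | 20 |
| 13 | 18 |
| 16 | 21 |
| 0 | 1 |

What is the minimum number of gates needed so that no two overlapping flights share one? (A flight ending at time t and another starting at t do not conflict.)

5

The answer is the maximum number of intervals overlapping at any instant.
Events (time:±→running): 0:+→1 0:+→2 1:-→1 1:+→2 4:-→1 4:-→0 10:+→1 13:-→0 13:+→1 15:+→2 15:+→3 16:+→4 16:+→5 … peak 5.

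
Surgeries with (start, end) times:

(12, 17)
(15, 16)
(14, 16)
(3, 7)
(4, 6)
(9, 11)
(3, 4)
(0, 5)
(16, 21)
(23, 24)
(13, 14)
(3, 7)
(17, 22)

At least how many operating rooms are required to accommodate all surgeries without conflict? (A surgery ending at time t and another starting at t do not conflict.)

4

starts: [0, 3, 3, 3, 4, 9, 12, 13, 14, 15, 16, 17, 23]
ends:   [4, 5, 6, 7, 7, 11, 14, 16, 16, 17, 21, 22, 24]
s0→1 s3→2 s3→3 s3→4  — peak 4.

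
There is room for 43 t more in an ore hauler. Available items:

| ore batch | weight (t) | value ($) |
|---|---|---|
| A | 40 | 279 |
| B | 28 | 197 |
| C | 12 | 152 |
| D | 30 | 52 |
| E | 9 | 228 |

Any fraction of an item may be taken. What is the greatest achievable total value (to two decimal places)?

Sort by value per unit weight and fill in that order.
Order: E (228/9=25.33) > C (152/12=12.67) > B (197/28=7.04) > A (279/40=6.97) > D (52/30=1.73)
Fill: take E (9 @ 228) → take C (12 @ 152) → take 22/28 of B → 154.79; 43/43 used.
Total value = 534.79

534.79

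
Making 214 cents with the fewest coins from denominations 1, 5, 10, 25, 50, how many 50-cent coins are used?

4

Use the largest denomination that fits, subtract, and repeat.
214 = 4×50 + 1×10 + 4×1
Count of 50: 4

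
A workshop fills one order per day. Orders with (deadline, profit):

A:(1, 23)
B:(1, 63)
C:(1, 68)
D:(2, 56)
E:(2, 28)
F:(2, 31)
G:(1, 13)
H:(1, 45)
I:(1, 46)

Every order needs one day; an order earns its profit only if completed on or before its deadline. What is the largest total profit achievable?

124

Sort by profit descending; place each in the latest free slot ≤ its deadline.
Profit order: C=68 B=63 D=56 I=46 H=45 F=31 E=28 A=23 G=13
Assign: C→slot 1, B skipped, D→slot 2, I skipped, H skipped, F skipped, E skipped, A skipped, G skipped.
Slots: [1:C] [2:D]
Profit = 68 + 56 = 124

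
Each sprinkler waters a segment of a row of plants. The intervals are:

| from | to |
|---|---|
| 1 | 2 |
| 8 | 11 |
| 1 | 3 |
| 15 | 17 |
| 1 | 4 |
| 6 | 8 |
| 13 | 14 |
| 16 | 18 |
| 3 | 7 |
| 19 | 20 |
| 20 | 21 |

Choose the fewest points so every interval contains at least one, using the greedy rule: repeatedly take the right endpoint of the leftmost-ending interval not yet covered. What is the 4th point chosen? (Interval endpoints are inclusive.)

14

By right end: [1,2]  [1,3]  [1,4]  [3,7]  [6,8]  [8,11]  [13,14]  [15,17]  [16,18]  [19,20]  [20,21]
[1,2] uncovered → point at 2; [3,7] uncovered → point at 7; [8,11] uncovered → point at 11; [13,14] uncovered → point at 14; [15,17] uncovered → point at 17; [19,20] uncovered → point at 20.
Points: 2, 7, 11, 14, 17, 20 (6 total).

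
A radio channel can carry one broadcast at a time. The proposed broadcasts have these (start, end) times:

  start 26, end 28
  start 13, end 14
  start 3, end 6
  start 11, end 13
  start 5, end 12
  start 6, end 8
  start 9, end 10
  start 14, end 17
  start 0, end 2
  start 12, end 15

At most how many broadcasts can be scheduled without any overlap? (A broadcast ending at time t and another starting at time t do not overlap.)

Greedy by earliest finish: after sorting by end time, pick each interval compatible with the last pick.
By end time: (0,2), (3,6), (6,8), (9,10), (5,12), (11,13), (13,14), (12,15), (14,17), (26,28).
Pick (0,2); next start ≥ 2 → (3,6); next start ≥ 6 → (6,8); next start ≥ 8 → (9,10); next start ≥ 10 → (11,13); next start ≥ 13 → (13,14); next start ≥ 14 → (14,17); next start ≥ 17 → (26,28).
Selected 8 broadcasts.

8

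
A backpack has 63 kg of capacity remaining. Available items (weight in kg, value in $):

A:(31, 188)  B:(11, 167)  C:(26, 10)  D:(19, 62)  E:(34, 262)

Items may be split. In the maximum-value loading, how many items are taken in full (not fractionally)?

Sort by value per unit weight and fill in that order.
Ratios (sorted): B 15.18, E 7.71, A 6.06, D 3.26, C 0.38
take B (11 @ 167); take E (34 @ 262); take 18/31 of A → 109.16. Capacity used 63/63.
2 item(s) taken whole; one partial (take 18/31 of A).

2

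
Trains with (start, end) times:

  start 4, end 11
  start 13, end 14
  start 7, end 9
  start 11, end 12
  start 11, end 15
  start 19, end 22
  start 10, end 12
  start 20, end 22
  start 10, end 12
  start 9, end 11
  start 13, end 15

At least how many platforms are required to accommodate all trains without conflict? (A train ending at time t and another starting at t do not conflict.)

4

Count concurrent intervals with a sweep; the peak is the room count.
starts: [4, 7, 9, 10, 10, 11, 11, 13, 13, 19, 20]
ends:   [9, 11, 11, 12, 12, 12, 14, 15, 15, 22, 22]
s4→1 s7→2 e9→1 s9→2 s10→3 s10→4  — peak 4.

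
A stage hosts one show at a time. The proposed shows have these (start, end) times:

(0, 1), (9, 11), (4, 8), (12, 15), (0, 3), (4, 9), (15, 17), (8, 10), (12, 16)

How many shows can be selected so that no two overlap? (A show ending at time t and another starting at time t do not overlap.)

By end time: (0,1), (0,3), (4,8), (4,9), (8,10), (9,11), (12,15), (12,16), (15,17).
Pick (0,1); next start ≥ 1 → (4,8); next start ≥ 8 → (8,10); next start ≥ 10 → (12,15); next start ≥ 15 → (15,17).
Selected 5 shows.

5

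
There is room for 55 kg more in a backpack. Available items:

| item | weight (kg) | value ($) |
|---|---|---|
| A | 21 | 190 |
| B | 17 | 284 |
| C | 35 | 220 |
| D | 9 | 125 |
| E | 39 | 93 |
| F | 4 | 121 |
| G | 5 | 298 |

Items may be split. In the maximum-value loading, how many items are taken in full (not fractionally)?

Sort by value per unit weight and fill in that order.
Order: G (298/5=59.60) > F (121/4=30.25) > B (284/17=16.71) > D (125/9=13.89) > A (190/21=9.05) > C (220/35=6.29) > E (93/39=2.38)
Fill: take G (5 @ 298) → take F (4 @ 121) → take B (17 @ 284) → take D (9 @ 125) → take 20/21 of A → 180.95; 55/55 used.
4 item(s) taken whole; one partial (take 20/21 of A).

4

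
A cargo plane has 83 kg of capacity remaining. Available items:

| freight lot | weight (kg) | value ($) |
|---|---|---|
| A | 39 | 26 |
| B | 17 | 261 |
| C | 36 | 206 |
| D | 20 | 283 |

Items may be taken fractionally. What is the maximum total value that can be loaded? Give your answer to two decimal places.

Ratios (sorted): B 15.35, D 14.15, C 5.72, A 0.67
take B (17 @ 261); take D (20 @ 283); take C (36 @ 206); take 10/39 of A → 6.67. Capacity used 83/83.
Total value = 756.67

756.67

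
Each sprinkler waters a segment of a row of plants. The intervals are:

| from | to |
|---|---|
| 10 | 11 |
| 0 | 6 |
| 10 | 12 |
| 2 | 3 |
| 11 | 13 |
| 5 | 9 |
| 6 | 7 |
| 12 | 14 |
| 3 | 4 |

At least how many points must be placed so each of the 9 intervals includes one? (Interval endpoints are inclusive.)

4

Process intervals by earliest right end; each time one isn't hit yet, stab at its right endpoint.
Sorted: [2,3] [3,4] [0,6] [6,7] [5,9] [10,11] [10,12] [11,13] [12,14]
{[2,3],[3,4],[0,6]} hit by 3; {[6,7],[5,9]} hit by 7; {[10,11],[10,12],[11,13]} hit by 11; {[12,14]} hit by 14.
Points: 3, 7, 11, 14 (4 total).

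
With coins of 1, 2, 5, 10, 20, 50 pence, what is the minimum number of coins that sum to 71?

3

71 − 1×50→21 − 1×20→1 − 1×1→0
Total coins = 1 + 1 + 1 = 3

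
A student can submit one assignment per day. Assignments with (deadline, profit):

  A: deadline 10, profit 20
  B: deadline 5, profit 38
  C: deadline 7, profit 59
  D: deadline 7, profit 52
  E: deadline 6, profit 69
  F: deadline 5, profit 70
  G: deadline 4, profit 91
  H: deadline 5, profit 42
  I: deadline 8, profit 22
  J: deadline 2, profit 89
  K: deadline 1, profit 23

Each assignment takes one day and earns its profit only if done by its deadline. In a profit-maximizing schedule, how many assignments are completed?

9

Sort by profit descending; place each in the latest free slot ≤ its deadline.
By profit: G(d4,91), J(d2,89), F(d5,70), E(d6,69), C(d7,59), D(d7,52), H(d5,42), B(d5,38), K(d1,23), I(d8,22), A(d10,20)
G→slot 4; J→slot 2; F→slot 5; E→slot 6; C→slot 7; D→slot 3; H→slot 1; B skipped; K skipped; I→slot 8; A→slot 10.
9 of 11 scheduled.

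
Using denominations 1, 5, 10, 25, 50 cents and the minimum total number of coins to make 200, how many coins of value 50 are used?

4

Greedy: take as many of the largest coin as possible, then repeat with the remainder.
200 − 4×50→0
Count of 50: 4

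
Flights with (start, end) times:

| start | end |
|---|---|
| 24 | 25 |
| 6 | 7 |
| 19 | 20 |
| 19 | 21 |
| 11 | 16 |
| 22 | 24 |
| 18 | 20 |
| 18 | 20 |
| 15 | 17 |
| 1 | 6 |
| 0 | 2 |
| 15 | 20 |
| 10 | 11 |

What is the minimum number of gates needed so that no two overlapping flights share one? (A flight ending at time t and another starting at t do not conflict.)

starts: [0, 1, 6, 10, 11, 15, 15, 18, 18, 19, 19, 22, 24]
ends:   [2, 6, 7, 11, 16, 17, 20, 20, 20, 20, 21, 24, 25]
s0→1 s1→2 e2→1 e6→0 s6→1 e7→0 s10→1 e11→0 s11→1 s15→2 s15→3 e16→2 e17→1 s18→2 s18→3 s19→4 s19→5  — peak 5.

5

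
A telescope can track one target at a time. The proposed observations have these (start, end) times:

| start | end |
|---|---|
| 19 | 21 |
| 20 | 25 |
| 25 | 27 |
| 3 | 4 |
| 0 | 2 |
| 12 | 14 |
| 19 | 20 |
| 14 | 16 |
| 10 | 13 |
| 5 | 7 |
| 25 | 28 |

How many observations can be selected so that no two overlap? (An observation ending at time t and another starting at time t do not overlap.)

8

Sort by end time and greedily take each interval whose start is ≥ the last chosen end.
By end time: (0,2), (3,4), (5,7), (10,13), (12,14), (14,16), (19,20), (19,21), (20,25), (25,27), (25,28).
Pick (0,2); next start ≥ 2 → (3,4); next start ≥ 4 → (5,7); next start ≥ 7 → (10,13); next start ≥ 13 → (14,16); next start ≥ 16 → (19,20); next start ≥ 20 → (20,25); next start ≥ 25 → (25,27).
Selected 8 observations.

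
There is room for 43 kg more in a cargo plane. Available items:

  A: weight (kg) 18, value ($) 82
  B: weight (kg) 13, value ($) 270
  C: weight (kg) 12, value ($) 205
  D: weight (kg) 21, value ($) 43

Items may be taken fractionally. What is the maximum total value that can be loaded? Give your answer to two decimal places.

557.00

Sort by value per unit weight and fill in that order.
Ratios (sorted): B 20.77, C 17.08, A 4.56, D 2.05
take B (13 @ 270); take C (12 @ 205); take A (18 @ 82). Capacity used 43/43.
Total value = 557.00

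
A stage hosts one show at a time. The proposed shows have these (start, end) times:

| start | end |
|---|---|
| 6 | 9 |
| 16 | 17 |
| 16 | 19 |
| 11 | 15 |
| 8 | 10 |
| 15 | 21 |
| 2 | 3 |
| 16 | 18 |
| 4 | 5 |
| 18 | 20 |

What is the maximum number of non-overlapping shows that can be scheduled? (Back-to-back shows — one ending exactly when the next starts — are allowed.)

6

Sorted by end: (2,3)  (4,5)  (6,9)  (8,10)  (11,15)  (16,17)  (16,18)  (16,19)  (18,20)  (15,21)
take (2,3); take (4,5); take (6,9); skip (8,10); take (11,15); take (16,17); take (18,20).
Selected 6 shows.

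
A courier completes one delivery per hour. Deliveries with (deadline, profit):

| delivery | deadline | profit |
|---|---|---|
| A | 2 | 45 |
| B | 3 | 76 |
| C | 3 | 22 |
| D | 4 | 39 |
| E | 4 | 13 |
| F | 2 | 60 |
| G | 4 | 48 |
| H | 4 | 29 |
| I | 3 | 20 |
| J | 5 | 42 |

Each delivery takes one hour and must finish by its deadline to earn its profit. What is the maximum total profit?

271

Take jobs in profit order; each goes to the latest open slot no later than its deadline.
By profit: B(d3,76), F(d2,60), G(d4,48), A(d2,45), J(d5,42), D(d4,39), H(d4,29), C(d3,22), I(d3,20), E(d4,13)
B→slot 3; F→slot 2; G→slot 4; A→slot 1; J→slot 5; D skipped; H skipped; C skipped; I skipped; E skipped.
Profit = 45 + 60 + 76 + 48 + 42 = 271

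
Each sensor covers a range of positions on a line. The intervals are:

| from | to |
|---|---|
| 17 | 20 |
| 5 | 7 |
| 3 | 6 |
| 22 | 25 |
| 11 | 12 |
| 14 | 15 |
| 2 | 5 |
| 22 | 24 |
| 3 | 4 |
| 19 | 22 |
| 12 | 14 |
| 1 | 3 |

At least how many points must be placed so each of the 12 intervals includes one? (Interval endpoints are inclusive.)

Process intervals by earliest right end; each time one isn't hit yet, stab at its right endpoint.
Sorted: [1,3] [3,4] [2,5] [3,6] [5,7] [11,12] [12,14] [14,15] [17,20] [19,22] [22,24] [22,25]
{[1,3],[3,4],[2,5],[3,6]} hit by 3; {[5,7]} hit by 7; {[11,12],[12,14]} hit by 12; {[14,15]} hit by 15; {[17,20],[19,22]} hit by 20; {[22,24],[22,25]} hit by 24.
Points: 3, 7, 12, 15, 20, 24 (6 total).

6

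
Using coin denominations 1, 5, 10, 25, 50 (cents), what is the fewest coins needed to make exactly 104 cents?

Use the largest denomination that fits, subtract, and repeat.
104 − 2×50→4 − 4×1→0
Total coins = 2 + 4 = 6

6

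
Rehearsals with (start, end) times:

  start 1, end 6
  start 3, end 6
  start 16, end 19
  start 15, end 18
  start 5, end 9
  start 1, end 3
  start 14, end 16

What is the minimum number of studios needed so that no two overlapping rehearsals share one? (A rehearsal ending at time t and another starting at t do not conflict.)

3

The answer is the maximum number of intervals overlapping at any instant.
starts: [1, 1, 3, 5, 14, 15, 16]
ends:   [3, 6, 6, 9, 16, 18, 19]
s1→1 s1→2 e3→1 s3→2 s5→3  — peak 3.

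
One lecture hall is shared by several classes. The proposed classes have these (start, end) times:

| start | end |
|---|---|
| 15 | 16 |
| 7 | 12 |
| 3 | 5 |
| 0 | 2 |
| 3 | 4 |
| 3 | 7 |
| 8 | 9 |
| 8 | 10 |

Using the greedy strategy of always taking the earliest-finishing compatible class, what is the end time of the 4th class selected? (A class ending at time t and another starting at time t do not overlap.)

Sort by end time and greedily take each interval whose start is ≥ the last chosen end.
By end time: (0,2), (3,4), (3,5), (3,7), (8,9), (8,10), (7,12), (15,16).
Pick (0,2); next start ≥ 2 → (3,4); next start ≥ 4 → (8,9); next start ≥ 9 → (15,16).
Selected: (0,2) (3,4) (8,9) (15,16)

16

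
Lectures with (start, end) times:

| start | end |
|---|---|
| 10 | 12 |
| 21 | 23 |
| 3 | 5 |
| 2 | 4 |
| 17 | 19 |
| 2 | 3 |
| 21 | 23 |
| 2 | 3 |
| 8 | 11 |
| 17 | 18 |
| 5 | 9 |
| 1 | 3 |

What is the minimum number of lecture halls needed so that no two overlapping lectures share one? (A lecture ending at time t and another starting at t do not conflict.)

4

The answer is the maximum number of intervals overlapping at any instant.
starts: [1, 2, 2, 2, 3, 5, 8, 10, 17, 17, 21, 21]
ends:   [3, 3, 3, 4, 5, 9, 11, 12, 18, 19, 23, 23]
s1→1 s2→2 s2→3 s2→4  — peak 4.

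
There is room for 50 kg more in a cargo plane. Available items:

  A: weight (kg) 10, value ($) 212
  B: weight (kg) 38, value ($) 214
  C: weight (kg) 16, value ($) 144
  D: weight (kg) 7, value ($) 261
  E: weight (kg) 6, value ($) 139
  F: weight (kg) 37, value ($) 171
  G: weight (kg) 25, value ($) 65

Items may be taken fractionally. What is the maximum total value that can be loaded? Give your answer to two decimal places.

Greedy by value/weight ratio, highest first.
Order: D (261/7=37.29) > E (139/6=23.17) > A (212/10=21.20) > C (144/16=9.00) > B (214/38=5.63) > F (171/37=4.62) > G (65/25=2.60)
Fill: take D (7 @ 261) → take E (6 @ 139) → take A (10 @ 212) → take C (16 @ 144) → take 11/38 of B → 61.95; 50/50 used.
Total value = 817.95

817.95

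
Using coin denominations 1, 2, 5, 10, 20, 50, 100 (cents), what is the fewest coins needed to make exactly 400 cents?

4

400 − 4×100→0
Total coins = 4 = 4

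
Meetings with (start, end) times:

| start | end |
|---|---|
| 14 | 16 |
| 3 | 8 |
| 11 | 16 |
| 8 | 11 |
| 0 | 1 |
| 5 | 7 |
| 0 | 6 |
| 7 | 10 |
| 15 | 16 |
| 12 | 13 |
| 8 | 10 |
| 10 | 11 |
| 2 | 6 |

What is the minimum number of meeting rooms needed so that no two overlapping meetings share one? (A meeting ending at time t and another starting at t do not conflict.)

Events (time:±→running): 0:+→1 0:+→2 1:-→1 2:+→2 3:+→3 5:+→4 … peak 4.

4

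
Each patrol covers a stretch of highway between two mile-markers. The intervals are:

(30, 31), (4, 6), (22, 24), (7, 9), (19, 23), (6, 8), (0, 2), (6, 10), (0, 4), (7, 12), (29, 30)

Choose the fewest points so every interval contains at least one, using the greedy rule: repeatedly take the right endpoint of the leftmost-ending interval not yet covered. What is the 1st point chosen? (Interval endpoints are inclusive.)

2

Sorted: [0,2] [0,4] [4,6] [6,8] [7,9] [6,10] [7,12] [19,23] [22,24] [29,30] [30,31]
{[0,2],[0,4]} hit by 2; {[4,6],[6,8]} hit by 6; {[7,9],[6,10],[7,12]} hit by 9; {[19,23],[22,24]} hit by 23; {[29,30],[30,31]} hit by 30.
Points: 2, 6, 9, 23, 30 (5 total).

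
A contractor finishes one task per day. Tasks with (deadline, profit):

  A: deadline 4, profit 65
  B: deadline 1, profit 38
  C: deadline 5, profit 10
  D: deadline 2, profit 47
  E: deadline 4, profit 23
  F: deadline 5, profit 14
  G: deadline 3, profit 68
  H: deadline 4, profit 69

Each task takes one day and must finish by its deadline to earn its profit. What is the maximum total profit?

By profit: H(d4,69), G(d3,68), A(d4,65), D(d2,47), B(d1,38), E(d4,23), F(d5,14), C(d5,10)
H→slot 4; G→slot 3; A→slot 2; D→slot 1; B skipped; E skipped; F→slot 5; C skipped.
Profit = 47 + 65 + 68 + 69 + 14 = 263

263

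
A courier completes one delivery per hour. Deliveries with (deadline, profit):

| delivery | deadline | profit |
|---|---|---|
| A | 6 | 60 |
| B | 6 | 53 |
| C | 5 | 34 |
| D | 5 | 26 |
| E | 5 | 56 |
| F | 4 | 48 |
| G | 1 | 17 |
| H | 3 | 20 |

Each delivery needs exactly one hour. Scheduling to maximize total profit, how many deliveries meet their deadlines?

6

By profit: A(d6,60), E(d5,56), B(d6,53), F(d4,48), C(d5,34), D(d5,26), H(d3,20), G(d1,17)
A→slot 6; E→slot 5; B→slot 4; F→slot 3; C→slot 2; D→slot 1; H skipped; G skipped.
6 of 8 scheduled.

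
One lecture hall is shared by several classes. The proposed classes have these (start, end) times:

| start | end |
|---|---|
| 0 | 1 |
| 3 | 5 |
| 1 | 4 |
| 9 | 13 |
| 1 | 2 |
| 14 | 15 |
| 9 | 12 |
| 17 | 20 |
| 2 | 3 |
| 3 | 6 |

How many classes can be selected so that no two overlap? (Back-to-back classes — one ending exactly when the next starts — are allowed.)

Sorted by end: (0,1)  (1,2)  (2,3)  (1,4)  (3,5)  (3,6)  (9,12)  (9,13)  (14,15)  (17,20)
take (0,1); take (1,2); take (2,3); skip (1,4); take (3,5); skip (3,6); take (9,12); take (14,15); take (17,20).
Selected 7 classes.

7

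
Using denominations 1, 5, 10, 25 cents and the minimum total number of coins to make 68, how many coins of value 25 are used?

Greedy: take as many of the largest coin as possible, then repeat with the remainder.
68 = 2×25 + 1×10 + 1×5 + 3×1
Count of 25: 2

2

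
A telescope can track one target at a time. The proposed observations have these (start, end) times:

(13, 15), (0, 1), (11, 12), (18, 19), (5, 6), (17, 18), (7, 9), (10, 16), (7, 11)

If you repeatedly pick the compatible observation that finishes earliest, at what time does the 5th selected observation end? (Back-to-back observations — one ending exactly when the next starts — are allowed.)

15

Sorted by end: (0,1)  (5,6)  (7,9)  (7,11)  (11,12)  (13,15)  (10,16)  (17,18)  (18,19)
take (0,1); take (5,6); take (7,9); take (11,12); take (13,15); take (17,18); take (18,19).
Selected: (0,1) (5,6) (7,9) (11,12) (13,15) (17,18) (18,19)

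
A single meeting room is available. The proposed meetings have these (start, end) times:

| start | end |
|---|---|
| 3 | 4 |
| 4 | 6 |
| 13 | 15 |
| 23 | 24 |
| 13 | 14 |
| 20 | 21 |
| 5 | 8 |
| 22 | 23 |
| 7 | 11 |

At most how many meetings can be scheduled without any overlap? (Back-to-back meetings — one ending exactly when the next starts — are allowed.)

7

By end time: (3,4), (4,6), (5,8), (7,11), (13,14), (13,15), (20,21), (22,23), (23,24).
Pick (3,4); next start ≥ 4 → (4,6); next start ≥ 6 → (7,11); next start ≥ 11 → (13,14); next start ≥ 14 → (20,21); next start ≥ 21 → (22,23); next start ≥ 23 → (23,24).
Selected 7 meetings.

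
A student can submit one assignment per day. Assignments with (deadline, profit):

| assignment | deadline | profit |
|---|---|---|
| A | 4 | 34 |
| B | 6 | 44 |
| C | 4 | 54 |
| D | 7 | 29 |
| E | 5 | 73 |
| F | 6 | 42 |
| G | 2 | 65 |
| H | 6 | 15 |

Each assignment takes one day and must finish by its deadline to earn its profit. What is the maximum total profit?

341

Profit order: E=73 G=65 C=54 B=44 F=42 A=34 D=29 H=15
Assign: E→slot 5, G→slot 2, C→slot 4, B→slot 6, F→slot 3, A→slot 1, D→slot 7, H skipped.
Slots: [1:A] [2:G] [3:F] [4:C] [5:E] [6:B] [7:D]
Profit = 34 + 65 + 42 + 54 + 73 + 44 + 29 = 341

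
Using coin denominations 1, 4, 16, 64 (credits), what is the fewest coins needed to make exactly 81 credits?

3

Greedy: take as many of the largest coin as possible, then repeat with the remainder.
81 − 1×64→17 − 1×16→1 − 1×1→0
Total coins = 1 + 1 + 1 = 3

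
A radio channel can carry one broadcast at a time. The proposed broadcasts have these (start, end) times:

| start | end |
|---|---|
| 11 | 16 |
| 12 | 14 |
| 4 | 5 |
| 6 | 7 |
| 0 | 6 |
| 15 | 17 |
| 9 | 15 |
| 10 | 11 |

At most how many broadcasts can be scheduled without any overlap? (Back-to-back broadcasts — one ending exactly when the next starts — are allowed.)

5

Greedy by earliest finish: after sorting by end time, pick each interval compatible with the last pick.
By end time: (4,5), (0,6), (6,7), (10,11), (12,14), (9,15), (11,16), (15,17).
Pick (4,5); next start ≥ 5 → (6,7); next start ≥ 7 → (10,11); next start ≥ 11 → (12,14); next start ≥ 14 → (15,17).
Selected 5 broadcasts.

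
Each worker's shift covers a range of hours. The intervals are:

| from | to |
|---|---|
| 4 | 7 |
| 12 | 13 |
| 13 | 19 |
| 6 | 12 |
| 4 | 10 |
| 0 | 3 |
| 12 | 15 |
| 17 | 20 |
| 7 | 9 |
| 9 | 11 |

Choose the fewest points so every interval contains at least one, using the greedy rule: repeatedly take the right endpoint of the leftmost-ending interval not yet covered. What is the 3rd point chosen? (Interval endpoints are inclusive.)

Sort by right endpoint; whenever an interval is uncovered, place a point at its right end.
By right end: [0,3]  [4,7]  [7,9]  [4,10]  [9,11]  [6,12]  [12,13]  [12,15]  [13,19]  [17,20]
[0,3] uncovered → point at 3; [4,7] uncovered → point at 7; [9,11] uncovered → point at 11; [12,13] uncovered → point at 13; [17,20] uncovered → point at 20.
Points: 3, 7, 11, 13, 20 (5 total).

11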